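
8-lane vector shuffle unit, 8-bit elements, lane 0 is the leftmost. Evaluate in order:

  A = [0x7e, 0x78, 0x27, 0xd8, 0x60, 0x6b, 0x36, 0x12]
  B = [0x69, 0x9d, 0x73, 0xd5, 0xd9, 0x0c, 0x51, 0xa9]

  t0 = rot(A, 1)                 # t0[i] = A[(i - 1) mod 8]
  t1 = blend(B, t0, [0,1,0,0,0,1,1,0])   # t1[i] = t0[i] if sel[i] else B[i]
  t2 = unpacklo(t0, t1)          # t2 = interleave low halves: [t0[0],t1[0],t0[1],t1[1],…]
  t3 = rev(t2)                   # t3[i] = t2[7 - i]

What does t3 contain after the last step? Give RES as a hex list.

RES = [0xd5, 0x27, 0x73, 0x78, 0x7e, 0x7e, 0x69, 0x12]

t0 = [0x12, 0x7e, 0x78, 0x27, 0xd8, 0x60, 0x6b, 0x36]
t1 = [0x69, 0x7e, 0x73, 0xd5, 0xd9, 0x60, 0x6b, 0xa9]
t2 = [0x12, 0x69, 0x7e, 0x7e, 0x78, 0x73, 0x27, 0xd5]
t3 = [0xd5, 0x27, 0x73, 0x78, 0x7e, 0x7e, 0x69, 0x12]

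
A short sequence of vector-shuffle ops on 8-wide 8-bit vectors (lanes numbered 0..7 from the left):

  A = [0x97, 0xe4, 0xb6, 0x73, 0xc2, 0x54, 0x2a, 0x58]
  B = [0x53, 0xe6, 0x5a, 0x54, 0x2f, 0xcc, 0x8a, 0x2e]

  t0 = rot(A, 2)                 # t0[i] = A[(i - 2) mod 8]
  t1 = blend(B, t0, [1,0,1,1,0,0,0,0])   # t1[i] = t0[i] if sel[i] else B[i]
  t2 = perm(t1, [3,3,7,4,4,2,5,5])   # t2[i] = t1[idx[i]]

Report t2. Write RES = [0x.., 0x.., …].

→ t0 |2a|58|97|e4|b6|73|c2|54|
→ t1 |2a|e6|97|e4|2f|cc|8a|2e|
→ t2 |e4|e4|2e|2f|2f|97|cc|cc|

RES = [ 0xe4  0xe4  0x2e  0x2f  0x2f  0x97  0xcc  0xcc ]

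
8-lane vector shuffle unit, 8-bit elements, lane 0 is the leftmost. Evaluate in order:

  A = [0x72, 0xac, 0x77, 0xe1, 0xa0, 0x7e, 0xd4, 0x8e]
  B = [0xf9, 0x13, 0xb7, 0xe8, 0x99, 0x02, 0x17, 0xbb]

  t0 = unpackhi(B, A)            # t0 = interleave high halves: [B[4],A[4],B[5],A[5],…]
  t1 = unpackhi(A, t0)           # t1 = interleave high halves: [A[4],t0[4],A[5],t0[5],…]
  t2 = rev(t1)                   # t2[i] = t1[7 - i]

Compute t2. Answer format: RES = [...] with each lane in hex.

t0 = [0x99, 0xa0, 0x02, 0x7e, 0x17, 0xd4, 0xbb, 0x8e]
t1 = [0xa0, 0x17, 0x7e, 0xd4, 0xd4, 0xbb, 0x8e, 0x8e]
t2 = [0x8e, 0x8e, 0xbb, 0xd4, 0xd4, 0x7e, 0x17, 0xa0]

RES = [ 0x8e  0x8e  0xbb  0xd4  0xd4  0x7e  0x17  0xa0 ]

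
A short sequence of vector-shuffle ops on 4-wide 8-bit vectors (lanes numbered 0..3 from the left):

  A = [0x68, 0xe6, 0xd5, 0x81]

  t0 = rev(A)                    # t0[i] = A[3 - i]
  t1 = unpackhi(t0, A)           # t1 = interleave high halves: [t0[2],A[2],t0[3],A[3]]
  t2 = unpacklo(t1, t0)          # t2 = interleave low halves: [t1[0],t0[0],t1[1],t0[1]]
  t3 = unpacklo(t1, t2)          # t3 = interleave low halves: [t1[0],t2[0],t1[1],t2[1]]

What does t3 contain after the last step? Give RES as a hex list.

RES = [ 0xe6  0xe6  0xd5  0x81 ]

  t0: 81 d5 e6 68
  t1: e6 d5 68 81
  t2: e6 81 d5 d5
  t3: e6 e6 d5 81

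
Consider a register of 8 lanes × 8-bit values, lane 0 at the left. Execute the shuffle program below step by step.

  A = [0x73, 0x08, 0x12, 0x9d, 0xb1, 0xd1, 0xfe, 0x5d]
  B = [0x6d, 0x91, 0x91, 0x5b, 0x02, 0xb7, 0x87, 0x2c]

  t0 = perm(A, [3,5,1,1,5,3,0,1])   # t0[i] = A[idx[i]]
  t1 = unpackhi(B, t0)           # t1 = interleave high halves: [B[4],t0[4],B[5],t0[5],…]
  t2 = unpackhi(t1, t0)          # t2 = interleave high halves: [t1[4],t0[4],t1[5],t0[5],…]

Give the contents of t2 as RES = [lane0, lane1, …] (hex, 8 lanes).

→ t0 |9d|d1|08|08|d1|9d|73|08|
→ t1 |02|d1|b7|9d|87|73|2c|08|
→ t2 |87|d1|73|9d|2c|73|08|08|

RES = [0x87, 0xd1, 0x73, 0x9d, 0x2c, 0x73, 0x08, 0x08]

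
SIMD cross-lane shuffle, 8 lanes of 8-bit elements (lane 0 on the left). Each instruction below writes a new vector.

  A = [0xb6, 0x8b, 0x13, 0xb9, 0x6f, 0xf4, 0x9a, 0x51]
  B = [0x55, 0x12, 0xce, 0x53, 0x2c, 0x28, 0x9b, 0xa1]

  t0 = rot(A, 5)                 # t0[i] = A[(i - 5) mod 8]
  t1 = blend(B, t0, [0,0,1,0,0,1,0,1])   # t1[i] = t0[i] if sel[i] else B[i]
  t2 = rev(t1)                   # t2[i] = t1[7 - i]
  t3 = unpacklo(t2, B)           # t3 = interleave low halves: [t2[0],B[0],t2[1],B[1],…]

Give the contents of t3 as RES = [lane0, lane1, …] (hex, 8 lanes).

RES = [ 0x13  0x55  0x9b  0x12  0xb6  0xce  0x2c  0x53 ]

t0 = [0xb9, 0x6f, 0xf4, 0x9a, 0x51, 0xb6, 0x8b, 0x13]
t1 = [0x55, 0x12, 0xf4, 0x53, 0x2c, 0xb6, 0x9b, 0x13]
t2 = [0x13, 0x9b, 0xb6, 0x2c, 0x53, 0xf4, 0x12, 0x55]
t3 = [0x13, 0x55, 0x9b, 0x12, 0xb6, 0xce, 0x2c, 0x53]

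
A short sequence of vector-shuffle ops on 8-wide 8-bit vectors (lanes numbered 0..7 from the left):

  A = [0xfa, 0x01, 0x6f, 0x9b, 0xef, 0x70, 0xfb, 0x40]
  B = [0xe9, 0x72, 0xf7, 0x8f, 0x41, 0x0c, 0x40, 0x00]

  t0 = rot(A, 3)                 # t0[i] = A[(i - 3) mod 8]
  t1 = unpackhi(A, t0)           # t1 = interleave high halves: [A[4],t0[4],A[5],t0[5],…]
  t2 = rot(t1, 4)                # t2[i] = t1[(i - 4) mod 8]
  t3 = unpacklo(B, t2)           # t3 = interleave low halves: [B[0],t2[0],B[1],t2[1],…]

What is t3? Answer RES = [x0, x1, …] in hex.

RES = [ 0xe9  0xfb  0x72  0x9b  0xf7  0x40  0x8f  0xef ]

  t0: 70 fb 40 fa 01 6f 9b ef
  t1: ef 01 70 6f fb 9b 40 ef
  t2: fb 9b 40 ef ef 01 70 6f
  t3: e9 fb 72 9b f7 40 8f ef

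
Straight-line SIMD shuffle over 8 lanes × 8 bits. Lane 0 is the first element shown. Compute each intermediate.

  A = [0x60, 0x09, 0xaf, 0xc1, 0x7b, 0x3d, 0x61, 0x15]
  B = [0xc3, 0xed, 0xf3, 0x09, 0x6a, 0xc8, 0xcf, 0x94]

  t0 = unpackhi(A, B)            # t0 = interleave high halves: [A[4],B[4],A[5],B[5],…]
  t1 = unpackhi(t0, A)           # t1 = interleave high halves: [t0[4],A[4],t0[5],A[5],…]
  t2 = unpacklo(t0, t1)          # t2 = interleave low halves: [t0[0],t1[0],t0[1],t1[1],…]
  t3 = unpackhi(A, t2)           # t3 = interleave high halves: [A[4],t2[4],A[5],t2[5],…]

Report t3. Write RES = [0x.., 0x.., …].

RES = [0x7b, 0x3d, 0x3d, 0xcf, 0x61, 0xc8, 0x15, 0x3d]

→ t0 |7b|6a|3d|c8|61|cf|15|94|
→ t1 |61|7b|cf|3d|15|61|94|15|
→ t2 |7b|61|6a|7b|3d|cf|c8|3d|
→ t3 |7b|3d|3d|cf|61|c8|15|3d|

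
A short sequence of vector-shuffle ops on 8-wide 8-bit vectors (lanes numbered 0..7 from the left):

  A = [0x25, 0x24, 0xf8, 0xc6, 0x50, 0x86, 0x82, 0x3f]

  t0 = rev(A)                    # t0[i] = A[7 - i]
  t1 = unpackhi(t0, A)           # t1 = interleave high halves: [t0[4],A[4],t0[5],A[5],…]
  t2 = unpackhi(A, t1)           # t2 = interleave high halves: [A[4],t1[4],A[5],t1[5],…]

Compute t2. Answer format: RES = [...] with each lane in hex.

→ t0 |3f|82|86|50|c6|f8|24|25|
→ t1 |c6|50|f8|86|24|82|25|3f|
→ t2 |50|24|86|82|82|25|3f|3f|

RES = [ 0x50  0x24  0x86  0x82  0x82  0x25  0x3f  0x3f ]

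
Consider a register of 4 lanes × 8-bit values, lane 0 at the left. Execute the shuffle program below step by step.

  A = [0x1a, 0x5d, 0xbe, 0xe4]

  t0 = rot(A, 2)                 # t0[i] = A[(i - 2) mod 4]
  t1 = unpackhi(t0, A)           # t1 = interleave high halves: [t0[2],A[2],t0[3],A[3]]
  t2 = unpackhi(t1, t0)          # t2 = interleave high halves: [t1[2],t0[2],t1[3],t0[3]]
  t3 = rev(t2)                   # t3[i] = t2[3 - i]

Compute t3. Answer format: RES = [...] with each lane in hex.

  t0: be e4 1a 5d
  t1: 1a be 5d e4
  t2: 5d 1a e4 5d
  t3: 5d e4 1a 5d

RES = [0x5d, 0xe4, 0x1a, 0x5d]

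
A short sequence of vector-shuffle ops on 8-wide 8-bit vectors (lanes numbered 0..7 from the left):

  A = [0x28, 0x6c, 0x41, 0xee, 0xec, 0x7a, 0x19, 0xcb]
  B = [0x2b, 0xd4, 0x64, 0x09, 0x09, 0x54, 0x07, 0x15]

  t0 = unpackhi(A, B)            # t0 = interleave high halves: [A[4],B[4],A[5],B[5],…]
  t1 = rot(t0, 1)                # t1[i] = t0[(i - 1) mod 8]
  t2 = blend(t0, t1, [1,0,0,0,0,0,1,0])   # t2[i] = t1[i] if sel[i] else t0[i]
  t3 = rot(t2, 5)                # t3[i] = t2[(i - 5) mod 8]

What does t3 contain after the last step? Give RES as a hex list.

RES = [0x54, 0x19, 0x07, 0x07, 0x15, 0x15, 0x09, 0x7a]

→ t0 |ec|09|7a|54|19|07|cb|15|
→ t1 |15|ec|09|7a|54|19|07|cb|
→ t2 |15|09|7a|54|19|07|07|15|
→ t3 |54|19|07|07|15|15|09|7a|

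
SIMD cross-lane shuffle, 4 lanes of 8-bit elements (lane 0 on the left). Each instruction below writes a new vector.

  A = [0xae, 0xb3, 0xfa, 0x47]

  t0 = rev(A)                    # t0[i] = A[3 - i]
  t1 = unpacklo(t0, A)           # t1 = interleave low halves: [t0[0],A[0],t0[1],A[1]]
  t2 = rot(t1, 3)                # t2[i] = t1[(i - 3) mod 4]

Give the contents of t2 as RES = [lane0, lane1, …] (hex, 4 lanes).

RES = [0xae, 0xfa, 0xb3, 0x47]

  t0: 47 fa b3 ae
  t1: 47 ae fa b3
  t2: ae fa b3 47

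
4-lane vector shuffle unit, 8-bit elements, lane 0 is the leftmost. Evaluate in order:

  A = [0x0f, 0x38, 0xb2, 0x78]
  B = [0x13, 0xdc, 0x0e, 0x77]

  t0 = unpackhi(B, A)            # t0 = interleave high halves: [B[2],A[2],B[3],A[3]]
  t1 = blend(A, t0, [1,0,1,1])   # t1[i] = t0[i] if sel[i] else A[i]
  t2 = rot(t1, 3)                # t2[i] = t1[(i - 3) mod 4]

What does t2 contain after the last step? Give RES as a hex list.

RES = [0x38, 0x77, 0x78, 0x0e]

→ t0 |0e|b2|77|78|
→ t1 |0e|38|77|78|
→ t2 |38|77|78|0e|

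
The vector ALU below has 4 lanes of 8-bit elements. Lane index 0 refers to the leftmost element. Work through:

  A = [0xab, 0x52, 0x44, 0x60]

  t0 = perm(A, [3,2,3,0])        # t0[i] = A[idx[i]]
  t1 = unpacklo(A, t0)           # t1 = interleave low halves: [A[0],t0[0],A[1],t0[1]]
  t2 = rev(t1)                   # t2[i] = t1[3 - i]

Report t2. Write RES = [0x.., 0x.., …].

RES = [ 0x44  0x52  0x60  0xab ]

t0 = [0x60, 0x44, 0x60, 0xab]
t1 = [0xab, 0x60, 0x52, 0x44]
t2 = [0x44, 0x52, 0x60, 0xab]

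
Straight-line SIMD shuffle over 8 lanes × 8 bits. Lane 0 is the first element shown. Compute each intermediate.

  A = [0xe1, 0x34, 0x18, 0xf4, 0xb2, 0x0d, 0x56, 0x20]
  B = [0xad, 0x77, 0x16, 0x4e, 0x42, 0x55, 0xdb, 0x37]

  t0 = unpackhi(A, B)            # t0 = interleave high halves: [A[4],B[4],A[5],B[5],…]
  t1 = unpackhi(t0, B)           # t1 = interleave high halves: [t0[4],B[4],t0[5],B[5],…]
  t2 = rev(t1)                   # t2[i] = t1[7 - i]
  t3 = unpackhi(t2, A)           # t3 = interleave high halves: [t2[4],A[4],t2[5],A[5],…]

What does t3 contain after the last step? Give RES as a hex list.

RES = [0x55, 0xb2, 0xdb, 0x0d, 0x42, 0x56, 0x56, 0x20]

→ t0 |b2|42|0d|55|56|db|20|37|
→ t1 |56|42|db|55|20|db|37|37|
→ t2 |37|37|db|20|55|db|42|56|
→ t3 |55|b2|db|0d|42|56|56|20|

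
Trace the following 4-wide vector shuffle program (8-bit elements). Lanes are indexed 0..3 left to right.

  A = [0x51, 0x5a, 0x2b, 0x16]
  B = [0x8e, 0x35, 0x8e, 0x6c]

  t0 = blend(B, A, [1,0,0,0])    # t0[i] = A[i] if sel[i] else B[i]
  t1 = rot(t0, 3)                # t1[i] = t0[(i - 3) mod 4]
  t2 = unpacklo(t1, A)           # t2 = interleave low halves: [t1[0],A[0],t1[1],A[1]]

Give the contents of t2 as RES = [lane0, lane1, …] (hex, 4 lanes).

→ t0 |51|35|8e|6c|
→ t1 |35|8e|6c|51|
→ t2 |35|51|8e|5a|

RES = [0x35, 0x51, 0x8e, 0x5a]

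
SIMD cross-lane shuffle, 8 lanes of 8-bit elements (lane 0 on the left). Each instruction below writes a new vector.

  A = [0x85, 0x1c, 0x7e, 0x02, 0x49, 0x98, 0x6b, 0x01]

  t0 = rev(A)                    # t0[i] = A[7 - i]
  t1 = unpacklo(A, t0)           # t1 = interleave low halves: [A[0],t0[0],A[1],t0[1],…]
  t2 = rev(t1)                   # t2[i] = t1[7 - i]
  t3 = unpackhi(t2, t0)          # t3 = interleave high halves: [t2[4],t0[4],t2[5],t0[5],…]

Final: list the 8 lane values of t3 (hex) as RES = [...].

RES = [ 0x6b  0x02  0x1c  0x7e  0x01  0x1c  0x85  0x85 ]

→ t0 |01|6b|98|49|02|7e|1c|85|
→ t1 |85|01|1c|6b|7e|98|02|49|
→ t2 |49|02|98|7e|6b|1c|01|85|
→ t3 |6b|02|1c|7e|01|1c|85|85|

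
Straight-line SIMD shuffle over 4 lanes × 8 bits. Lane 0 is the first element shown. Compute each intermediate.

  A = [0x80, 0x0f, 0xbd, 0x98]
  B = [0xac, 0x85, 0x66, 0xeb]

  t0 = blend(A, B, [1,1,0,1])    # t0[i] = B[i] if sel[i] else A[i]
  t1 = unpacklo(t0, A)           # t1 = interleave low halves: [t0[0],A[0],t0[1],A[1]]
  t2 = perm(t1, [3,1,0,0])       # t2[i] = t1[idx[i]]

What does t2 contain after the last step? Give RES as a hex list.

→ t0 |ac|85|bd|eb|
→ t1 |ac|80|85|0f|
→ t2 |0f|80|ac|ac|

RES = [0x0f, 0x80, 0xac, 0xac]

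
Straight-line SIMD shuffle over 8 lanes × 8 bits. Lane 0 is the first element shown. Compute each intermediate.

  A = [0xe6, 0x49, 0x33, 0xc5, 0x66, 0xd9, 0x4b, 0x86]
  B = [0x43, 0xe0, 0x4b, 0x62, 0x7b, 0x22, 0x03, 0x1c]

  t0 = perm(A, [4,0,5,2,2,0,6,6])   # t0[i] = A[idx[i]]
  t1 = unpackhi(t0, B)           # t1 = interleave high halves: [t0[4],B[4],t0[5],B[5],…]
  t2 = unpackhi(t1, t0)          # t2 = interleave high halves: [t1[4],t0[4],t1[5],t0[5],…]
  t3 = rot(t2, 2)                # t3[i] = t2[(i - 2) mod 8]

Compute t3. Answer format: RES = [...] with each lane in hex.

→ t0 |66|e6|d9|33|33|e6|4b|4b|
→ t1 |33|7b|e6|22|4b|03|4b|1c|
→ t2 |4b|33|03|e6|4b|4b|1c|4b|
→ t3 |1c|4b|4b|33|03|e6|4b|4b|

RES = [0x1c, 0x4b, 0x4b, 0x33, 0x03, 0xe6, 0x4b, 0x4b]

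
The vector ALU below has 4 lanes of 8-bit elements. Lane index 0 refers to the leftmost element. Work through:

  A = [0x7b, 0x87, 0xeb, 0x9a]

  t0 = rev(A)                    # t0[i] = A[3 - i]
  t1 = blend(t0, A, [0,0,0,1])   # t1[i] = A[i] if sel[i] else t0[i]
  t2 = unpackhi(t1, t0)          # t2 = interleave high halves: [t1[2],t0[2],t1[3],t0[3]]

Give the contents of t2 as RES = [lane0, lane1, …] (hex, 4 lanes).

  t0: 9a eb 87 7b
  t1: 9a eb 87 9a
  t2: 87 87 9a 7b

RES = [ 0x87  0x87  0x9a  0x7b ]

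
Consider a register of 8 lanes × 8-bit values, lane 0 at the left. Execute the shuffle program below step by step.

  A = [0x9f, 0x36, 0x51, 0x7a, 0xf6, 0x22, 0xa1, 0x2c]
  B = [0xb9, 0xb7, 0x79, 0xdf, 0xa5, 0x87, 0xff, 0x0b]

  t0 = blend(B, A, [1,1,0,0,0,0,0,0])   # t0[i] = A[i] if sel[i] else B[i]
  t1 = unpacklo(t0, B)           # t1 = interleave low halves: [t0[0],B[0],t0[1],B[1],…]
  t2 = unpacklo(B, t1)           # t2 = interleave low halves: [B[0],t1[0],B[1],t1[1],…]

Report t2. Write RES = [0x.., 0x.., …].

RES = [ 0xb9  0x9f  0xb7  0xb9  0x79  0x36  0xdf  0xb7 ]

→ t0 |9f|36|79|df|a5|87|ff|0b|
→ t1 |9f|b9|36|b7|79|79|df|df|
→ t2 |b9|9f|b7|b9|79|36|df|b7|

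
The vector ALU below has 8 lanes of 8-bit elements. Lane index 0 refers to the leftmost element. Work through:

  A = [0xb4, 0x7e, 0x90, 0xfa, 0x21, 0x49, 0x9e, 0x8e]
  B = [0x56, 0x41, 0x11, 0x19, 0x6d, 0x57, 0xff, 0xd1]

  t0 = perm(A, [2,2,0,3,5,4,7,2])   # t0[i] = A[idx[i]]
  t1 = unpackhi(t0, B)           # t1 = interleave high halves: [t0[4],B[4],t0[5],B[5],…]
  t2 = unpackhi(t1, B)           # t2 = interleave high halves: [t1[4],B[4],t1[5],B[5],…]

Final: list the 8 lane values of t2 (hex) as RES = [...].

t0 = [0x90, 0x90, 0xb4, 0xfa, 0x49, 0x21, 0x8e, 0x90]
t1 = [0x49, 0x6d, 0x21, 0x57, 0x8e, 0xff, 0x90, 0xd1]
t2 = [0x8e, 0x6d, 0xff, 0x57, 0x90, 0xff, 0xd1, 0xd1]

RES = [0x8e, 0x6d, 0xff, 0x57, 0x90, 0xff, 0xd1, 0xd1]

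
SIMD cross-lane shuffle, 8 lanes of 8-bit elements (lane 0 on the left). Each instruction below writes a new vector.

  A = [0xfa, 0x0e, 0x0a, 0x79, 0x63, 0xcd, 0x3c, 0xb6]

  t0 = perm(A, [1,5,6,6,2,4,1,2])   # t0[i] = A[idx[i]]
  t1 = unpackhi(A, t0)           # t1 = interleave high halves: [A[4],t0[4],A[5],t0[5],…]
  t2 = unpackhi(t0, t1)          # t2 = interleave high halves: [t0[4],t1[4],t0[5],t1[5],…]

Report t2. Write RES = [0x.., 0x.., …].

  t0: 0e cd 3c 3c 0a 63 0e 0a
  t1: 63 0a cd 63 3c 0e b6 0a
  t2: 0a 3c 63 0e 0e b6 0a 0a

RES = [ 0x0a  0x3c  0x63  0x0e  0x0e  0xb6  0x0a  0x0a ]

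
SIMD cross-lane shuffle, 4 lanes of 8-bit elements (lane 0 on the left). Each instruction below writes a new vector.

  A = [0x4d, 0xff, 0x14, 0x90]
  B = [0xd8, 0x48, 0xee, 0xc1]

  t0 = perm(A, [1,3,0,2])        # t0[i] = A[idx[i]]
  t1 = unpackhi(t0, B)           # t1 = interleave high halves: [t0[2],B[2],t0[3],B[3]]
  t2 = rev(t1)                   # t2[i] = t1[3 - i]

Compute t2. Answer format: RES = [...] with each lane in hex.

RES = [0xc1, 0x14, 0xee, 0x4d]

  t0: ff 90 4d 14
  t1: 4d ee 14 c1
  t2: c1 14 ee 4d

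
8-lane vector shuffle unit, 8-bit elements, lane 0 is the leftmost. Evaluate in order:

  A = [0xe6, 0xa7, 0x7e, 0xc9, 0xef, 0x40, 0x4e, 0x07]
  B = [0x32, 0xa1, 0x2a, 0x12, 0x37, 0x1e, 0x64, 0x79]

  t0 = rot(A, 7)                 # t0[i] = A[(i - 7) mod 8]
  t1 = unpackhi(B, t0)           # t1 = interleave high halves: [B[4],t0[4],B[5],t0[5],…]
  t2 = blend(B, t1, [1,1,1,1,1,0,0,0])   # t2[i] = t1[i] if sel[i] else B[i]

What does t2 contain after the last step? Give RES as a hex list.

  t0: a7 7e c9 ef 40 4e 07 e6
  t1: 37 40 1e 4e 64 07 79 e6
  t2: 37 40 1e 4e 64 1e 64 79

RES = [0x37, 0x40, 0x1e, 0x4e, 0x64, 0x1e, 0x64, 0x79]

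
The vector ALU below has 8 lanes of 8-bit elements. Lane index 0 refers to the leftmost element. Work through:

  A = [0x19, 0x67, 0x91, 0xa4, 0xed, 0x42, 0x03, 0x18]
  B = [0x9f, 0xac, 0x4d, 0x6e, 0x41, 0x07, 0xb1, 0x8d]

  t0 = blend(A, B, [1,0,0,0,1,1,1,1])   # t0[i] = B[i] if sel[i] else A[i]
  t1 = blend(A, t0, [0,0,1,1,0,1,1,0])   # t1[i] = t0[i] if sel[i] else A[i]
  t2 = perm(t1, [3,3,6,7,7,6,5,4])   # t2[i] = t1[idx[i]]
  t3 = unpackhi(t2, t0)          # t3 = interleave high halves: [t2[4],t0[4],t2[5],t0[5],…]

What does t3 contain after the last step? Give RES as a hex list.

RES = [0x18, 0x41, 0xb1, 0x07, 0x07, 0xb1, 0xed, 0x8d]

  t0: 9f 67 91 a4 41 07 b1 8d
  t1: 19 67 91 a4 ed 07 b1 18
  t2: a4 a4 b1 18 18 b1 07 ed
  t3: 18 41 b1 07 07 b1 ed 8d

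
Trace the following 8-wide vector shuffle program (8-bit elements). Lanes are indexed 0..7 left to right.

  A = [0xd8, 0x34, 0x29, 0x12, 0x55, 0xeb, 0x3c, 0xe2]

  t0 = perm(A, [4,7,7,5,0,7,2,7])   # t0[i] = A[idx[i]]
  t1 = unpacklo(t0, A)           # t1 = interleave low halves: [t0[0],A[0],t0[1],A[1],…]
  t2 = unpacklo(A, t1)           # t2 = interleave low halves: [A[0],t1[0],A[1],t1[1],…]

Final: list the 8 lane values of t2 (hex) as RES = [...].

RES = [0xd8, 0x55, 0x34, 0xd8, 0x29, 0xe2, 0x12, 0x34]

→ t0 |55|e2|e2|eb|d8|e2|29|e2|
→ t1 |55|d8|e2|34|e2|29|eb|12|
→ t2 |d8|55|34|d8|29|e2|12|34|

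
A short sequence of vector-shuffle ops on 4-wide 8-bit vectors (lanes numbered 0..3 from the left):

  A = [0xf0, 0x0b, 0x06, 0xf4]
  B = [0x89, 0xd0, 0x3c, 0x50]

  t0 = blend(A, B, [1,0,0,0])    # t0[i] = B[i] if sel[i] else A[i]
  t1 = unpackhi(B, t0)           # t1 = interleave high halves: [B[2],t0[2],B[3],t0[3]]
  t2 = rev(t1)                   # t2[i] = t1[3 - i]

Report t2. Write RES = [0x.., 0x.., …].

→ t0 |89|0b|06|f4|
→ t1 |3c|06|50|f4|
→ t2 |f4|50|06|3c|

RES = [0xf4, 0x50, 0x06, 0x3c]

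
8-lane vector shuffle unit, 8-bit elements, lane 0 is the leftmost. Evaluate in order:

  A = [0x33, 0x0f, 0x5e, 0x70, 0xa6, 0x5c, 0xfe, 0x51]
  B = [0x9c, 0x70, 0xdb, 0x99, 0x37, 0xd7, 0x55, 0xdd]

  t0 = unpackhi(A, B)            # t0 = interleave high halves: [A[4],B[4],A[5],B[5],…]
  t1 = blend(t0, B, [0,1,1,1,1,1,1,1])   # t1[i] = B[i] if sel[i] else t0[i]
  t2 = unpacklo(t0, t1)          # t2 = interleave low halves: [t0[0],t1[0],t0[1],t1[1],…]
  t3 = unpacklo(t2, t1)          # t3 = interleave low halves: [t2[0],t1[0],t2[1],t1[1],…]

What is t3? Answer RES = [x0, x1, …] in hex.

RES = [ 0xa6  0xa6  0xa6  0x70  0x37  0xdb  0x70  0x99 ]

t0 = [0xa6, 0x37, 0x5c, 0xd7, 0xfe, 0x55, 0x51, 0xdd]
t1 = [0xa6, 0x70, 0xdb, 0x99, 0x37, 0xd7, 0x55, 0xdd]
t2 = [0xa6, 0xa6, 0x37, 0x70, 0x5c, 0xdb, 0xd7, 0x99]
t3 = [0xa6, 0xa6, 0xa6, 0x70, 0x37, 0xdb, 0x70, 0x99]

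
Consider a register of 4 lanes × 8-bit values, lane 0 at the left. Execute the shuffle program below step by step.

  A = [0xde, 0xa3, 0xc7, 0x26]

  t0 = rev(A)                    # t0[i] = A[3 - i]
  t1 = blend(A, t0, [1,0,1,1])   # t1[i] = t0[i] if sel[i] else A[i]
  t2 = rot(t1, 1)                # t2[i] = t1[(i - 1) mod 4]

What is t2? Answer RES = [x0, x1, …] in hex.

RES = [ 0xde  0x26  0xa3  0xa3 ]

t0 = [0x26, 0xc7, 0xa3, 0xde]
t1 = [0x26, 0xa3, 0xa3, 0xde]
t2 = [0xde, 0x26, 0xa3, 0xa3]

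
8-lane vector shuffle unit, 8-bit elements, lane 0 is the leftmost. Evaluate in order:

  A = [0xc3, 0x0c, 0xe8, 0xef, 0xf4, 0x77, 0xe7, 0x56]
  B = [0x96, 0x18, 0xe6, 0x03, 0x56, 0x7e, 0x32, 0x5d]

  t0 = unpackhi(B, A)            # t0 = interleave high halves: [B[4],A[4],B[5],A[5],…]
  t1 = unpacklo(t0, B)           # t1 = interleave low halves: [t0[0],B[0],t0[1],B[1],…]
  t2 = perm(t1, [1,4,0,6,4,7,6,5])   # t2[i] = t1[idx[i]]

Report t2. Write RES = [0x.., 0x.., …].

RES = [ 0x96  0x7e  0x56  0x77  0x7e  0x03  0x77  0xe6 ]

  t0: 56 f4 7e 77 32 e7 5d 56
  t1: 56 96 f4 18 7e e6 77 03
  t2: 96 7e 56 77 7e 03 77 e6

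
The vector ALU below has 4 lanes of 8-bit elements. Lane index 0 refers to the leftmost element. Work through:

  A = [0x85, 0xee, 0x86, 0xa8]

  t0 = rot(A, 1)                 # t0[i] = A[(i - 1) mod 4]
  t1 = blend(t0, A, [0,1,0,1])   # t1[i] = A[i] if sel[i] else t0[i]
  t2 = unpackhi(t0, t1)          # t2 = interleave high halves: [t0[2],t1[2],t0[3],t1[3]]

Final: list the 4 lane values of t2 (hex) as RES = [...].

RES = [0xee, 0xee, 0x86, 0xa8]

→ t0 |a8|85|ee|86|
→ t1 |a8|ee|ee|a8|
→ t2 |ee|ee|86|a8|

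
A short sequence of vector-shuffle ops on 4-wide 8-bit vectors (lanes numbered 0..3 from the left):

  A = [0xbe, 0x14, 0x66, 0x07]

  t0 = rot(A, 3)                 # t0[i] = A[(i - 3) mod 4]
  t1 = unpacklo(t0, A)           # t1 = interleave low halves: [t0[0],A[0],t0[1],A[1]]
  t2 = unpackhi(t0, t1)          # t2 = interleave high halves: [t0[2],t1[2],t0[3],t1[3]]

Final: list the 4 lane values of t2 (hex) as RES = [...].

t0 = [0x14, 0x66, 0x07, 0xbe]
t1 = [0x14, 0xbe, 0x66, 0x14]
t2 = [0x07, 0x66, 0xbe, 0x14]

RES = [ 0x07  0x66  0xbe  0x14 ]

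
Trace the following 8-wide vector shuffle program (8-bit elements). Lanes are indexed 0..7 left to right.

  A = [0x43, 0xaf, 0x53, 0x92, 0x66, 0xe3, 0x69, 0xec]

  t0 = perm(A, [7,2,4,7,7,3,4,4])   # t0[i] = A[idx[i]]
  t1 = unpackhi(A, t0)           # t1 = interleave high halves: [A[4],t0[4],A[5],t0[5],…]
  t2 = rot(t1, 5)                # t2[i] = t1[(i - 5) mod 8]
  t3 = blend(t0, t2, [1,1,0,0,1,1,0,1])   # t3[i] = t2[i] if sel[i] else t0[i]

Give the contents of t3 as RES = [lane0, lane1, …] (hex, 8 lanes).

t0 = [0xec, 0x53, 0x66, 0xec, 0xec, 0x92, 0x66, 0x66]
t1 = [0x66, 0xec, 0xe3, 0x92, 0x69, 0x66, 0xec, 0x66]
t2 = [0x92, 0x69, 0x66, 0xec, 0x66, 0x66, 0xec, 0xe3]
t3 = [0x92, 0x69, 0x66, 0xec, 0x66, 0x66, 0x66, 0xe3]

RES = [0x92, 0x69, 0x66, 0xec, 0x66, 0x66, 0x66, 0xe3]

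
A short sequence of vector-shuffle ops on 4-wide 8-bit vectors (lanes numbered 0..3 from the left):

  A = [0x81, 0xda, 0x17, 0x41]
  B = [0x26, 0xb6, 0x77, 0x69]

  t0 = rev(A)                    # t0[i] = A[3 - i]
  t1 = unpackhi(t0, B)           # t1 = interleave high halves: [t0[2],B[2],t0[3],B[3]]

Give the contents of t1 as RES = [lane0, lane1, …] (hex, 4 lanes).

RES = [ 0xda  0x77  0x81  0x69 ]

→ t0 |41|17|da|81|
→ t1 |da|77|81|69|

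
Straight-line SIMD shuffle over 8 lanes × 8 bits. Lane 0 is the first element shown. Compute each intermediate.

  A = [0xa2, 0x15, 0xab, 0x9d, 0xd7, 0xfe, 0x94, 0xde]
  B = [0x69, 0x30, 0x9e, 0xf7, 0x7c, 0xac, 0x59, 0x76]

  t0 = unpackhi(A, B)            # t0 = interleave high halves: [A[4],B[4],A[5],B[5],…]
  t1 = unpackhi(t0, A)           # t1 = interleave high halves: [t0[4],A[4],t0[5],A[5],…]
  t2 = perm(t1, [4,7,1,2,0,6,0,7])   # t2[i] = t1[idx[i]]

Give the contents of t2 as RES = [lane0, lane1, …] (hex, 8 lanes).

  t0: d7 7c fe ac 94 59 de 76
  t1: 94 d7 59 fe de 94 76 de
  t2: de de d7 59 94 76 94 de

RES = [0xde, 0xde, 0xd7, 0x59, 0x94, 0x76, 0x94, 0xde]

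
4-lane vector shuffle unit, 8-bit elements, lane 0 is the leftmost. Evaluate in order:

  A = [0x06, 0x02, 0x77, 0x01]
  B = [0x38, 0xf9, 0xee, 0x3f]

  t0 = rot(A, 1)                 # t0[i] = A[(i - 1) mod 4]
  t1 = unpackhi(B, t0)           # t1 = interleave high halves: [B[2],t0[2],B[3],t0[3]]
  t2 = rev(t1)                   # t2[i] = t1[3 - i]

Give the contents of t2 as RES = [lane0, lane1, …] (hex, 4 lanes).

  t0: 01 06 02 77
  t1: ee 02 3f 77
  t2: 77 3f 02 ee

RES = [ 0x77  0x3f  0x02  0xee ]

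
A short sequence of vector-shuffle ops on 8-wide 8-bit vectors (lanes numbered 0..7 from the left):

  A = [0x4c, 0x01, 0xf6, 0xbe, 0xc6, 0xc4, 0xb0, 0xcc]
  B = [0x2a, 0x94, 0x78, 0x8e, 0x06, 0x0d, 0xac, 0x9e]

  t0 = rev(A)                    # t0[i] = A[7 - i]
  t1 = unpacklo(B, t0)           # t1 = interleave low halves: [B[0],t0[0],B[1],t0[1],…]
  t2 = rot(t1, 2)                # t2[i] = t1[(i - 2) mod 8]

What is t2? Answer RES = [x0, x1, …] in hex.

RES = [ 0x8e  0xc6  0x2a  0xcc  0x94  0xb0  0x78  0xc4 ]

  t0: cc b0 c4 c6 be f6 01 4c
  t1: 2a cc 94 b0 78 c4 8e c6
  t2: 8e c6 2a cc 94 b0 78 c4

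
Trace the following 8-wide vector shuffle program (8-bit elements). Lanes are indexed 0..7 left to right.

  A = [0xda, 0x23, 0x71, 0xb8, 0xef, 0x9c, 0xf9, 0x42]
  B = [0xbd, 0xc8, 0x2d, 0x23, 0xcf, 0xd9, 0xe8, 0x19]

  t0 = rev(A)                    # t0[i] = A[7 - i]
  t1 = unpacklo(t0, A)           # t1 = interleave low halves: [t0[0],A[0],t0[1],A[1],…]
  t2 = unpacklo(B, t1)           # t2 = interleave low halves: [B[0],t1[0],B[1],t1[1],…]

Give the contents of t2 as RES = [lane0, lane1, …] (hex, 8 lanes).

t0 = [0x42, 0xf9, 0x9c, 0xef, 0xb8, 0x71, 0x23, 0xda]
t1 = [0x42, 0xda, 0xf9, 0x23, 0x9c, 0x71, 0xef, 0xb8]
t2 = [0xbd, 0x42, 0xc8, 0xda, 0x2d, 0xf9, 0x23, 0x23]

RES = [0xbd, 0x42, 0xc8, 0xda, 0x2d, 0xf9, 0x23, 0x23]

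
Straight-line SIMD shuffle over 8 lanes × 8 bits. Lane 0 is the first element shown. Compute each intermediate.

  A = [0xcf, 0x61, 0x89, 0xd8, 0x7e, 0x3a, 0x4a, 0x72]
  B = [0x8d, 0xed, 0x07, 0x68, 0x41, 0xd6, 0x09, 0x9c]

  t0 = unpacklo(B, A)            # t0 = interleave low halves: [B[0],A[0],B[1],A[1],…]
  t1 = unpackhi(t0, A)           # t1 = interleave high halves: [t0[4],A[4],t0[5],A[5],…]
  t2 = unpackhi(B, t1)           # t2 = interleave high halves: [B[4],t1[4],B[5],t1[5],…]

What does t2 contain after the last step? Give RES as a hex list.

t0 = [0x8d, 0xcf, 0xed, 0x61, 0x07, 0x89, 0x68, 0xd8]
t1 = [0x07, 0x7e, 0x89, 0x3a, 0x68, 0x4a, 0xd8, 0x72]
t2 = [0x41, 0x68, 0xd6, 0x4a, 0x09, 0xd8, 0x9c, 0x72]

RES = [0x41, 0x68, 0xd6, 0x4a, 0x09, 0xd8, 0x9c, 0x72]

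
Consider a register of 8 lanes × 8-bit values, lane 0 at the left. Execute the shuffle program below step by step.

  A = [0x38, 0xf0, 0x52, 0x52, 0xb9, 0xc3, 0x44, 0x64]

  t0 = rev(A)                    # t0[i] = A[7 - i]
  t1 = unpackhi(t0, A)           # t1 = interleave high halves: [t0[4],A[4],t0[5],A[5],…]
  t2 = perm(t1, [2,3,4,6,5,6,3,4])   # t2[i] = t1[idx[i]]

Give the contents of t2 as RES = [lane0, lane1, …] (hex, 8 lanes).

RES = [ 0x52  0xc3  0xf0  0x38  0x44  0x38  0xc3  0xf0 ]

t0 = [0x64, 0x44, 0xc3, 0xb9, 0x52, 0x52, 0xf0, 0x38]
t1 = [0x52, 0xb9, 0x52, 0xc3, 0xf0, 0x44, 0x38, 0x64]
t2 = [0x52, 0xc3, 0xf0, 0x38, 0x44, 0x38, 0xc3, 0xf0]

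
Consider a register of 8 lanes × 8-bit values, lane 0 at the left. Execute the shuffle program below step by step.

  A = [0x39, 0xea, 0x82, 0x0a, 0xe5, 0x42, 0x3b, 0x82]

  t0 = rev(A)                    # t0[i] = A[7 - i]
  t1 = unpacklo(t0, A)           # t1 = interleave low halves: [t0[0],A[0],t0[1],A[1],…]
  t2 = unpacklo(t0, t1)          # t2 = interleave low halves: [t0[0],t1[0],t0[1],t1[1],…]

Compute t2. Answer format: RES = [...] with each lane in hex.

t0 = [0x82, 0x3b, 0x42, 0xe5, 0x0a, 0x82, 0xea, 0x39]
t1 = [0x82, 0x39, 0x3b, 0xea, 0x42, 0x82, 0xe5, 0x0a]
t2 = [0x82, 0x82, 0x3b, 0x39, 0x42, 0x3b, 0xe5, 0xea]

RES = [ 0x82  0x82  0x3b  0x39  0x42  0x3b  0xe5  0xea ]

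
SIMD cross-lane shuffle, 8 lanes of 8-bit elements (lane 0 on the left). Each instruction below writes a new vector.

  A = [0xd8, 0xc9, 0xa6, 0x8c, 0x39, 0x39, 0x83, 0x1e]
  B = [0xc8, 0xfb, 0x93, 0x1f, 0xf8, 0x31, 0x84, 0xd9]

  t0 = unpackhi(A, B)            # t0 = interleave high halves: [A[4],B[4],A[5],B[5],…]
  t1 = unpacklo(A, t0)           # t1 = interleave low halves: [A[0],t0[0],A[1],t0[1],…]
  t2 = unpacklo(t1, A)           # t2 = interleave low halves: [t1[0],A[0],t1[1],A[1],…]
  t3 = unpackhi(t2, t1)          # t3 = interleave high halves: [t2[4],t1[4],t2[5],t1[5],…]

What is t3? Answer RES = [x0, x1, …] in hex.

RES = [0xc9, 0xa6, 0xa6, 0x39, 0xf8, 0x8c, 0x8c, 0x31]

→ t0 |39|f8|39|31|83|84|1e|d9|
→ t1 |d8|39|c9|f8|a6|39|8c|31|
→ t2 |d8|d8|39|c9|c9|a6|f8|8c|
→ t3 |c9|a6|a6|39|f8|8c|8c|31|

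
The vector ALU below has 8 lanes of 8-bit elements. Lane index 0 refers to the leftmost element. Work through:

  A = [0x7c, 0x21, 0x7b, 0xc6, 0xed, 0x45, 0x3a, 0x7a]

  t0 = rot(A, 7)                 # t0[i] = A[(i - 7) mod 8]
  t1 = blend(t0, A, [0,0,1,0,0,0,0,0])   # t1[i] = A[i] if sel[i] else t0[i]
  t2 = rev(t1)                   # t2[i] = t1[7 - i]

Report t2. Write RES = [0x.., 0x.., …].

RES = [0x7c, 0x7a, 0x3a, 0x45, 0xed, 0x7b, 0x7b, 0x21]

→ t0 |21|7b|c6|ed|45|3a|7a|7c|
→ t1 |21|7b|7b|ed|45|3a|7a|7c|
→ t2 |7c|7a|3a|45|ed|7b|7b|21|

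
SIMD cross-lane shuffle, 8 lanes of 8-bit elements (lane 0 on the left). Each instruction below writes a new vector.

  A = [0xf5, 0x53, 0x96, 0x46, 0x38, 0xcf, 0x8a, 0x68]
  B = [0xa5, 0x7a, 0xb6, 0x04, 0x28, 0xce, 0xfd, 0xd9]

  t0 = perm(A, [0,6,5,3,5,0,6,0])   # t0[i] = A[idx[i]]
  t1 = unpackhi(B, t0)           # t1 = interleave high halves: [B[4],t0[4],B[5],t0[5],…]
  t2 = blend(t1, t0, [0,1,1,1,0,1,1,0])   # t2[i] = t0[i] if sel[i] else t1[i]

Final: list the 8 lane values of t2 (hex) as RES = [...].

RES = [0x28, 0x8a, 0xcf, 0x46, 0xfd, 0xf5, 0x8a, 0xf5]

  t0: f5 8a cf 46 cf f5 8a f5
  t1: 28 cf ce f5 fd 8a d9 f5
  t2: 28 8a cf 46 fd f5 8a f5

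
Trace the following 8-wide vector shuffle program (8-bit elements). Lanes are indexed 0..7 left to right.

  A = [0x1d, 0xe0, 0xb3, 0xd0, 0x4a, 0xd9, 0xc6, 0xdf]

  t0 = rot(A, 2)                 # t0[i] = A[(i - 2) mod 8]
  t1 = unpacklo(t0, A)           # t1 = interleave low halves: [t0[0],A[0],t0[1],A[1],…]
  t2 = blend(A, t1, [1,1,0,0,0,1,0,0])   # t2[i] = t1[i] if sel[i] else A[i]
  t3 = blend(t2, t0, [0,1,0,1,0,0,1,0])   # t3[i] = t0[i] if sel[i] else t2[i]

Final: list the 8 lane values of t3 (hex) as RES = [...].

RES = [0xc6, 0xdf, 0xb3, 0xe0, 0x4a, 0xb3, 0x4a, 0xdf]

  t0: c6 df 1d e0 b3 d0 4a d9
  t1: c6 1d df e0 1d b3 e0 d0
  t2: c6 1d b3 d0 4a b3 c6 df
  t3: c6 df b3 e0 4a b3 4a df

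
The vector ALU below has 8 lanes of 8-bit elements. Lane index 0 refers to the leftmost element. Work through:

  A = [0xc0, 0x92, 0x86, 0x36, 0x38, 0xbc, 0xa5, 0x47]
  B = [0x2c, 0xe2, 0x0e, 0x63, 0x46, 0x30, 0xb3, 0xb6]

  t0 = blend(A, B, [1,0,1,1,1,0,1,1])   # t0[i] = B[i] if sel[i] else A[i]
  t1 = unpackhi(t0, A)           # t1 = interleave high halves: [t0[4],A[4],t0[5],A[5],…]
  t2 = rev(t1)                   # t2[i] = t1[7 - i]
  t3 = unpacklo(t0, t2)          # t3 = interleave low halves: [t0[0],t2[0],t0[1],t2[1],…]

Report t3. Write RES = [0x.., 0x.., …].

→ t0 |2c|92|0e|63|46|bc|b3|b6|
→ t1 |46|38|bc|bc|b3|a5|b6|47|
→ t2 |47|b6|a5|b3|bc|bc|38|46|
→ t3 |2c|47|92|b6|0e|a5|63|b3|

RES = [0x2c, 0x47, 0x92, 0xb6, 0x0e, 0xa5, 0x63, 0xb3]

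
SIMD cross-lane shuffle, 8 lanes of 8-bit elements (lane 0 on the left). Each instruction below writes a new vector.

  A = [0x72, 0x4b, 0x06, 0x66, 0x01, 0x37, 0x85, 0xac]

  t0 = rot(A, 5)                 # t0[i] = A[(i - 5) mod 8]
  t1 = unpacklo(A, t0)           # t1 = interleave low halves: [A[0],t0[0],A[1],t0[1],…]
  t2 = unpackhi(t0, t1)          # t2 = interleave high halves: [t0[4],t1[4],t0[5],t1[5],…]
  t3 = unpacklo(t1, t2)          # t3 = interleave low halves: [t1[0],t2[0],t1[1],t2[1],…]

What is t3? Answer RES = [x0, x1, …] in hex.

→ t0 |66|01|37|85|ac|72|4b|06|
→ t1 |72|66|4b|01|06|37|66|85|
→ t2 |ac|06|72|37|4b|66|06|85|
→ t3 |72|ac|66|06|4b|72|01|37|

RES = [ 0x72  0xac  0x66  0x06  0x4b  0x72  0x01  0x37 ]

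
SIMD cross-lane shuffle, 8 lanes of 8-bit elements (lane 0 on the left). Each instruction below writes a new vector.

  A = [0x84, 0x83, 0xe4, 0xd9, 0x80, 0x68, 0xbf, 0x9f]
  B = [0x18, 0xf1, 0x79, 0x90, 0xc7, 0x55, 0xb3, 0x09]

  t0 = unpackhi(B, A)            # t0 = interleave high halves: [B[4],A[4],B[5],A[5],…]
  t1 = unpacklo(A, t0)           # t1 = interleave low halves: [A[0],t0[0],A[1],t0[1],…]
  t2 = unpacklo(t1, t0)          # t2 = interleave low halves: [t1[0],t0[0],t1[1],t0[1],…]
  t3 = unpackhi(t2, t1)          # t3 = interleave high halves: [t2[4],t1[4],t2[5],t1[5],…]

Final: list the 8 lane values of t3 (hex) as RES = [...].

  t0: c7 80 55 68 b3 bf 09 9f
  t1: 84 c7 83 80 e4 55 d9 68
  t2: 84 c7 c7 80 83 55 80 68
  t3: 83 e4 55 55 80 d9 68 68

RES = [ 0x83  0xe4  0x55  0x55  0x80  0xd9  0x68  0x68 ]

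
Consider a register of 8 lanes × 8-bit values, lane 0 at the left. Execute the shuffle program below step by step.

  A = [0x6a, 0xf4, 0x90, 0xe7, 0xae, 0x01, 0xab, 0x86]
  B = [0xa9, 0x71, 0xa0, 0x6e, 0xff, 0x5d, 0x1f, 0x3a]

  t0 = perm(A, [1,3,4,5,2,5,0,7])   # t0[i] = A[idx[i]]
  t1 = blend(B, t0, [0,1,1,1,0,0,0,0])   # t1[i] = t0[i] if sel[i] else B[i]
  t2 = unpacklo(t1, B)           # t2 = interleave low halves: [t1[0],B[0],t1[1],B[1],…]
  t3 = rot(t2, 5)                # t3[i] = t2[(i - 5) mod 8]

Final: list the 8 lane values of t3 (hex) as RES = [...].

RES = [0x71, 0xae, 0xa0, 0x01, 0x6e, 0xa9, 0xa9, 0xe7]

t0 = [0xf4, 0xe7, 0xae, 0x01, 0x90, 0x01, 0x6a, 0x86]
t1 = [0xa9, 0xe7, 0xae, 0x01, 0xff, 0x5d, 0x1f, 0x3a]
t2 = [0xa9, 0xa9, 0xe7, 0x71, 0xae, 0xa0, 0x01, 0x6e]
t3 = [0x71, 0xae, 0xa0, 0x01, 0x6e, 0xa9, 0xa9, 0xe7]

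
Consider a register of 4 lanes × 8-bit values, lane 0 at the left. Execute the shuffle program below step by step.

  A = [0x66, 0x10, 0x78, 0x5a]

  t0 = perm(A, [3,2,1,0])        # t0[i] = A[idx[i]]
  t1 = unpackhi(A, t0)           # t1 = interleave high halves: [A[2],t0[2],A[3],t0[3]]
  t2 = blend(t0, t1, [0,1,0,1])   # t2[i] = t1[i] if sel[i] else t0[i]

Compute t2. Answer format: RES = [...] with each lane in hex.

t0 = [0x5a, 0x78, 0x10, 0x66]
t1 = [0x78, 0x10, 0x5a, 0x66]
t2 = [0x5a, 0x10, 0x10, 0x66]

RES = [ 0x5a  0x10  0x10  0x66 ]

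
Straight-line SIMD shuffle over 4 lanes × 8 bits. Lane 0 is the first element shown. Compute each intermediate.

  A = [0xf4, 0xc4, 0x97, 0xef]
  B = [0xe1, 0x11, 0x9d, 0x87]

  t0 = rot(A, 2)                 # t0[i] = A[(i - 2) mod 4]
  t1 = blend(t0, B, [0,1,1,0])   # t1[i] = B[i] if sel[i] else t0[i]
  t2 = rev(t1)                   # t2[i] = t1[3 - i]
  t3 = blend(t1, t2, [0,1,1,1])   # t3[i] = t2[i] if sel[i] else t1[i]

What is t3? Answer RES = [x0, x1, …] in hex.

  t0: 97 ef f4 c4
  t1: 97 11 9d c4
  t2: c4 9d 11 97
  t3: 97 9d 11 97

RES = [ 0x97  0x9d  0x11  0x97 ]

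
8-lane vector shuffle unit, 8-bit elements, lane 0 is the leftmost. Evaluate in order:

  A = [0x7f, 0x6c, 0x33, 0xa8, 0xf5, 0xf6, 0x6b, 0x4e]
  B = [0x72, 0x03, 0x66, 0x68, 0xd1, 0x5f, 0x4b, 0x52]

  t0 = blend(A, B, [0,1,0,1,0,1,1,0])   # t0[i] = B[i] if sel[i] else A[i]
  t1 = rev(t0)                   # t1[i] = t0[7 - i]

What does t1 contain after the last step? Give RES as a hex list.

RES = [0x4e, 0x4b, 0x5f, 0xf5, 0x68, 0x33, 0x03, 0x7f]

  t0: 7f 03 33 68 f5 5f 4b 4e
  t1: 4e 4b 5f f5 68 33 03 7f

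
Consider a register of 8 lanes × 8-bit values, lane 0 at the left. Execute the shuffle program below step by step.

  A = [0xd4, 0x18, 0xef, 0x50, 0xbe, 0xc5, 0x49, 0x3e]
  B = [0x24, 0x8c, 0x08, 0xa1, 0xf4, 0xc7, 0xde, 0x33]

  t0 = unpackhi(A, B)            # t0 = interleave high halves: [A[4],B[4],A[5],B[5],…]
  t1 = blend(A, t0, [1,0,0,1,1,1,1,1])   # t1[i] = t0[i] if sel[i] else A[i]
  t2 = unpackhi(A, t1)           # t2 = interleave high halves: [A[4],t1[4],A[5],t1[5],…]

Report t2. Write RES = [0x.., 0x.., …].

t0 = [0xbe, 0xf4, 0xc5, 0xc7, 0x49, 0xde, 0x3e, 0x33]
t1 = [0xbe, 0x18, 0xef, 0xc7, 0x49, 0xde, 0x3e, 0x33]
t2 = [0xbe, 0x49, 0xc5, 0xde, 0x49, 0x3e, 0x3e, 0x33]

RES = [ 0xbe  0x49  0xc5  0xde  0x49  0x3e  0x3e  0x33 ]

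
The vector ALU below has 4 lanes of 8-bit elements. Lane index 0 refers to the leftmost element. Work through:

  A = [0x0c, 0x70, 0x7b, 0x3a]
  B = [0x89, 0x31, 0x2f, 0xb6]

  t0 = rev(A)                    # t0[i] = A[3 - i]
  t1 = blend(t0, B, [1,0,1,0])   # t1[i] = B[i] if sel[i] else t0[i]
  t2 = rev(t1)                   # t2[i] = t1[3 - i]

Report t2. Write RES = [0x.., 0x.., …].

RES = [0x0c, 0x2f, 0x7b, 0x89]

→ t0 |3a|7b|70|0c|
→ t1 |89|7b|2f|0c|
→ t2 |0c|2f|7b|89|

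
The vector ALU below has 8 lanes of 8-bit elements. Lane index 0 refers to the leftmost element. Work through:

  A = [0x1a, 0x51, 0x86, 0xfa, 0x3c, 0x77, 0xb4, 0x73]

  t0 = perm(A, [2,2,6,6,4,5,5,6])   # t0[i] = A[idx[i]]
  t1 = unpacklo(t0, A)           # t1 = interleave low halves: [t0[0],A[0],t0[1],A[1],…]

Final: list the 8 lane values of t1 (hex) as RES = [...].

RES = [0x86, 0x1a, 0x86, 0x51, 0xb4, 0x86, 0xb4, 0xfa]

→ t0 |86|86|b4|b4|3c|77|77|b4|
→ t1 |86|1a|86|51|b4|86|b4|fa|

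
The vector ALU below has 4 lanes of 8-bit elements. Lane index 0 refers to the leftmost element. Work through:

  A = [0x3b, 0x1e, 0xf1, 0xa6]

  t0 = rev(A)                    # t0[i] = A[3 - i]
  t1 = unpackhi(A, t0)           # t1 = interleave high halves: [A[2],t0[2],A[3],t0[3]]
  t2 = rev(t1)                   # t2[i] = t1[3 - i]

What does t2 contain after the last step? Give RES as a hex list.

→ t0 |a6|f1|1e|3b|
→ t1 |f1|1e|a6|3b|
→ t2 |3b|a6|1e|f1|

RES = [0x3b, 0xa6, 0x1e, 0xf1]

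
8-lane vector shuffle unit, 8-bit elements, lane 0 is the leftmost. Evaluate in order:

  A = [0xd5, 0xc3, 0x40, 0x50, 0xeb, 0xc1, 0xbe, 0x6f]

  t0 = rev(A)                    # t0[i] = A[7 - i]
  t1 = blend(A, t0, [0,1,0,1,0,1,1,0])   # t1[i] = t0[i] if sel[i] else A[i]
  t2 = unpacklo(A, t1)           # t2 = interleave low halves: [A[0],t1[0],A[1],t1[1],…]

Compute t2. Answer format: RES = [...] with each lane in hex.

  t0: 6f be c1 eb 50 40 c3 d5
  t1: d5 be 40 eb eb 40 c3 6f
  t2: d5 d5 c3 be 40 40 50 eb

RES = [ 0xd5  0xd5  0xc3  0xbe  0x40  0x40  0x50  0xeb ]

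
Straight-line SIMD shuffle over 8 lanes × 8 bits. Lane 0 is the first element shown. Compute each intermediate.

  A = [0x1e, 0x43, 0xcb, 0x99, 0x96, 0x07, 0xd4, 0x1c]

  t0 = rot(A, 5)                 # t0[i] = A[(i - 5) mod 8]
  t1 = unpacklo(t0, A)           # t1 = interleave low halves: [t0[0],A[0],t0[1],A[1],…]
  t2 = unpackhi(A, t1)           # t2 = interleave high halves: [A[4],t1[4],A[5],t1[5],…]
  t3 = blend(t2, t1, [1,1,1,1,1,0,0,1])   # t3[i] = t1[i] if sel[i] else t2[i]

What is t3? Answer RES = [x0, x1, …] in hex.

→ t0 |99|96|07|d4|1c|1e|43|cb|
→ t1 |99|1e|96|43|07|cb|d4|99|
→ t2 |96|07|07|cb|d4|d4|1c|99|
→ t3 |99|1e|96|43|07|d4|1c|99|

RES = [0x99, 0x1e, 0x96, 0x43, 0x07, 0xd4, 0x1c, 0x99]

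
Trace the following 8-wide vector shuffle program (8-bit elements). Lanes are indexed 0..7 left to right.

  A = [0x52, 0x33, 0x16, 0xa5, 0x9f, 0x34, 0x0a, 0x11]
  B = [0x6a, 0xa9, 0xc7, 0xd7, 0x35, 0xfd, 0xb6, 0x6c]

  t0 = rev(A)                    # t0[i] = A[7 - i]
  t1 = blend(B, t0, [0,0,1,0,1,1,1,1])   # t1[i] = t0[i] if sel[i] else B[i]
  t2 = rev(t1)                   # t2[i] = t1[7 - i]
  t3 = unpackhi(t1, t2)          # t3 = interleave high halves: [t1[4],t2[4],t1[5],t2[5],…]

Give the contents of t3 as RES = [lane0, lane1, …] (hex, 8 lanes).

→ t0 |11|0a|34|9f|a5|16|33|52|
→ t1 |6a|a9|34|d7|a5|16|33|52|
→ t2 |52|33|16|a5|d7|34|a9|6a|
→ t3 |a5|d7|16|34|33|a9|52|6a|

RES = [0xa5, 0xd7, 0x16, 0x34, 0x33, 0xa9, 0x52, 0x6a]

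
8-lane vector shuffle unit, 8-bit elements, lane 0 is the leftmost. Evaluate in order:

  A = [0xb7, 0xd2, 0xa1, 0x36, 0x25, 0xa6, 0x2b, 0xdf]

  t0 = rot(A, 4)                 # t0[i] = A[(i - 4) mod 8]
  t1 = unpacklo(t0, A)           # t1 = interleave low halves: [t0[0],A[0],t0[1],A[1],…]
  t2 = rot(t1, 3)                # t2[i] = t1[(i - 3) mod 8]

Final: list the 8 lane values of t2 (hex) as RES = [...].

→ t0 |25|a6|2b|df|b7|d2|a1|36|
→ t1 |25|b7|a6|d2|2b|a1|df|36|
→ t2 |a1|df|36|25|b7|a6|d2|2b|

RES = [0xa1, 0xdf, 0x36, 0x25, 0xb7, 0xa6, 0xd2, 0x2b]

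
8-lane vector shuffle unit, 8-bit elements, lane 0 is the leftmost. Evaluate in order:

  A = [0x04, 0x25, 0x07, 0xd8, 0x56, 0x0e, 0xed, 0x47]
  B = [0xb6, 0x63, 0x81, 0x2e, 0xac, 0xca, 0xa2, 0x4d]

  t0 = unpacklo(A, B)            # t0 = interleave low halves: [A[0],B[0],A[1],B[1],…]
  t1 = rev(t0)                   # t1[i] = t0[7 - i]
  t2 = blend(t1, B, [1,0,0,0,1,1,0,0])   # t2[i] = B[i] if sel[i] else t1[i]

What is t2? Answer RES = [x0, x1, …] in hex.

  t0: 04 b6 25 63 07 81 d8 2e
  t1: 2e d8 81 07 63 25 b6 04
  t2: b6 d8 81 07 ac ca b6 04

RES = [0xb6, 0xd8, 0x81, 0x07, 0xac, 0xca, 0xb6, 0x04]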